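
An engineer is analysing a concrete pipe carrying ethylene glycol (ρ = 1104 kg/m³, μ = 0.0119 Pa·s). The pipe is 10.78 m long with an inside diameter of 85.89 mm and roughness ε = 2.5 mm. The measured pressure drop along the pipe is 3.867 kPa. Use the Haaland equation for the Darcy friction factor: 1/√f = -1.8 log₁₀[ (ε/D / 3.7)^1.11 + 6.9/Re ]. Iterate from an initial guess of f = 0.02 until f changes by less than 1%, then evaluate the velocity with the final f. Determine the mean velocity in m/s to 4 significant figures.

Rearranging Darcy-Weisbach: V = √(2·ΔP·D/(f·L·ρ)). With ε/D = 0.0025/0.08589 = 0.0291, iterate starting from f = 0.02:
  f = 0.02 → V = √(2·3867·0.08589/(0.02·10.78·1104)) = 1.671 m/s; Re = ρVD/μ = 1.331e+04; f → 0.05888
  f = 0.05888 → V = 0.9736 m/s; Re = 7758; f → 0.06047
  f = 0.06047 → V = 0.9607 m/s; Re = 7655; f → 0.06052
Converged (Δf/f < 1%). With the final f = 0.06052: V = √(2·3867·0.08589/(0.06052·10.78·1104)) = 0.9603 m/s.

V ≈ 0.9603 m/s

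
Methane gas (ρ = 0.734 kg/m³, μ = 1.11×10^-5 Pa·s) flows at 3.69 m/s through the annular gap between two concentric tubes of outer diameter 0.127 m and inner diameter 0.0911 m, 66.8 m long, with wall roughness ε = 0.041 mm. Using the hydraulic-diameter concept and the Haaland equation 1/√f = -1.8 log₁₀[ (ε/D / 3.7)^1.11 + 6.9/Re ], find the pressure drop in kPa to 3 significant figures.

Hydraulic diameter D_h = 4A/P = D_o - D_i = 0.127 - 0.0911 = 0.0359 m.
Re = ρVD_h/μ = 0.734·3.69·0.0359/1.11e-05 = 8760.
ε/D_h = 4.1e-05/0.0359 = 0.00114; Haaland gives 1/√f = -1.8 log₁₀[0.000127+0.000788] = 5.47, so f = 0.03342.
ΔP = f(L/D_h)(ρV²/2) = 0.03342·66.8/0.0359·4.997 = 310.8 Pa.
ΔP = 0.311 kPa.

ΔP ≈ 0.311 kPa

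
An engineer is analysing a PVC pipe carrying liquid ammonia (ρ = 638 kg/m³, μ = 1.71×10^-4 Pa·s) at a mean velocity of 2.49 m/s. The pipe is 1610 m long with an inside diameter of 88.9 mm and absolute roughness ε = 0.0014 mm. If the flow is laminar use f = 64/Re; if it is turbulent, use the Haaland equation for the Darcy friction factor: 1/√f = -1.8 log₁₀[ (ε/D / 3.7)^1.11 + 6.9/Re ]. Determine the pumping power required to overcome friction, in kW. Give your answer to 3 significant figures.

Reynolds number Re = ρVD/μ = 638 · 2.49 · 0.0889 / 0.000171 = 8.259e+05.
Re > 4000 → turbulent. Relative roughness ε/D = 1.4e-06/0.0889 = 1.57e-05. Haaland: 1/√f = -1.8 log₁₀[(1.57e-05/3.7)^1.11 + 6.9/8.259e+05] = -1.8 log₁₀[1.09e-06 + 8.35e-06] = 9.045, so f = 0.01222.
Darcy-Weisbach: ΔP = f(L/D)(ρV²/2) = 0.01222·(1610/0.0889)·(638·2.49²/2) = 0.01222·1.811e+04·1978 = 4.379e+05 Pa.
Q = V·A = 2.49·0.006207 = 0.01546 m³/s.
Pumping power P = QΔP = 0.01546·4.379e+05 = 6768 W = 6.77 kW.

P ≈ 6.77 kW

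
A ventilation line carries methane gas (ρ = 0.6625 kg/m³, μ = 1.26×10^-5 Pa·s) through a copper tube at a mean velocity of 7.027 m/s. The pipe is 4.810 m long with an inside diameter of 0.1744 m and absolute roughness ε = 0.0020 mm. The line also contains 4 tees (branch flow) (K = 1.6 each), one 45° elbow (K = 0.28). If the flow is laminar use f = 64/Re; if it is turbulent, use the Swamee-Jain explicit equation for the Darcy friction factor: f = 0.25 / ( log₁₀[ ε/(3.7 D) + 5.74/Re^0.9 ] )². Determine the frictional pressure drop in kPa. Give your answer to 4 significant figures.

ΔP ≈ 0.1181 kPa

Reynolds number Re = ρVD/μ = 0.6625 · 7.027 · 0.1744 / 1.26e-05 = 6.444e+04.
Re > 4000 → turbulent. Relative roughness ε/D = 2e-06/0.1744 = 1.15e-05. Swamee-Jain: f = 0.25/(log₁₀[1.15e-05/3.7 + 5.74/6.444e+04^0.9])² = 0.25/(log₁₀[3.1e-06 + 0.00027])² = 0.25/(-3.564)² = 0.01968.
Total minor-loss coefficient ΣK = 4·1.6 + 1·0.28 = 6.68.
ΔP = [f·L/D + ΣK]·(ρV²/2) = [0.01968·4.81/0.1744 + 6.68]·(0.6625·7.027²/2) = [0.5427 + 6.68]·16.36 = 118.1 Pa.
ΔP = 118.1 Pa = 0.1181 kPa.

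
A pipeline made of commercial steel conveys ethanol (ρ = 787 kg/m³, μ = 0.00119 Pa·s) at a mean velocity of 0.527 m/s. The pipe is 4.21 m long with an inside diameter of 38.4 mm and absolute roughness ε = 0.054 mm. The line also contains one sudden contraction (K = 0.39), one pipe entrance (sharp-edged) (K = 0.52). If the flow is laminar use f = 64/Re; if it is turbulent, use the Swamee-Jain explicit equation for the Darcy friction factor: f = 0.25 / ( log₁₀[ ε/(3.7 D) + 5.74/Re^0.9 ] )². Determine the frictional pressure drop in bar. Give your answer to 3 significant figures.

Reynolds number Re = ρVD/μ = 787 · 0.527 · 0.0384 / 0.00119 = 1.338e+04.
Re > 4000 → turbulent. Relative roughness ε/D = 5.4e-05/0.0384 = 0.00141. Swamee-Jain: f = 0.25/(log₁₀[0.00141/3.7 + 5.74/1.338e+04^0.9])² = 0.25/(log₁₀[0.00038 + 0.00111])² = 0.25/(-2.827)² = 0.03128.
Total minor-loss coefficient ΣK = 1·0.39 + 1·0.52 = 0.91.
ΔP = [f·L/D + ΣK]·(ρV²/2) = [0.03128·4.21/0.0384 + 0.91]·(787·0.527²/2) = [3.429 + 0.91]·109.3 = 474.2 Pa.
ΔP = 474.2 Pa = 0.00474 bar.

ΔP ≈ 0.00474 bar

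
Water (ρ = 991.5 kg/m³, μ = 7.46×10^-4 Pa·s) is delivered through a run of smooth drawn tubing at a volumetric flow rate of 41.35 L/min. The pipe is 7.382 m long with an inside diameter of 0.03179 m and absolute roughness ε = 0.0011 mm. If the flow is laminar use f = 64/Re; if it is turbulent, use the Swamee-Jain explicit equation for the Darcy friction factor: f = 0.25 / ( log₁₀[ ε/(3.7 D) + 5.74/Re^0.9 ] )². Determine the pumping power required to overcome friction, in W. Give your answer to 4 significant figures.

Q = 41.35 L/min = 41.35/60000 = 0.0006892 m³/s.
Cross-sectional area A = πD²/4 = π(0.03179)²/4 = 0.0007937 m²; mean velocity V = Q/A = 0.0006892/0.0007937 = 0.8683 m/s.
Reynolds number Re = ρVD/μ = 991.5 · 0.8683 · 0.03179 / 0.000746 = 3.669e+04.
Re > 4000 → turbulent. Relative roughness ε/D = 1.1e-06/0.03179 = 3.46e-05. Swamee-Jain: f = 0.25/(log₁₀[3.46e-05/3.7 + 5.74/3.669e+04^0.9])² = 0.25/(log₁₀[9.35e-06 + 0.000448])² = 0.25/(-3.34)² = 0.02241.
Darcy-Weisbach: ΔP = f(L/D)(ρV²/2) = 0.02241·(7.382/0.03179)·(991.5·0.8683²/2) = 0.02241·232.2·373.7 = 1945 Pa.
Pumping power P = QΔP = 0.0006892·1945 = 1.3402 W = 1.340 W.

P ≈ 1.340 W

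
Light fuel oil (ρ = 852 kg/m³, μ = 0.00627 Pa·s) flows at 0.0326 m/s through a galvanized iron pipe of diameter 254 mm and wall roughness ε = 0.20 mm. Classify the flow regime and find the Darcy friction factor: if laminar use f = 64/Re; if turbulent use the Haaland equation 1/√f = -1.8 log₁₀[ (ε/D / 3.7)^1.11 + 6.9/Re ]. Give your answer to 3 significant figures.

Re = ρVD/μ = 852·0.0326·0.254/0.00627 = 1125.
Re < 2300 → laminar, so f = 64/Re = 0.05688 (roughness is irrelevant in laminar flow).

f ≈ 0.0569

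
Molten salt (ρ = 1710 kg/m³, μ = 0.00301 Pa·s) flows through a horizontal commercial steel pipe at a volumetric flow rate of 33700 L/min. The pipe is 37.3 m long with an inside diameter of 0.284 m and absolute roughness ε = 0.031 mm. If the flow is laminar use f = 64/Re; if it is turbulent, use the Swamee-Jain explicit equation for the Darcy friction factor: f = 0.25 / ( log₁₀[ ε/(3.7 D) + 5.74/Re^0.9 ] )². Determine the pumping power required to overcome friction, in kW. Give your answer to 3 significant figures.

Q = 33700 L/min = 33700/60000 = 0.5617 m³/s.
Cross-sectional area A = πD²/4 = π(0.284)²/4 = 0.06335 m²; mean velocity V = Q/A = 0.5617/0.06335 = 8.866 m/s.
Reynolds number Re = ρVD/μ = 1710 · 8.866 · 0.284 / 0.00301 = 1.431e+06.
Re > 4000 → turbulent. Relative roughness ε/D = 3.1e-05/0.284 = 0.000109. Swamee-Jain: f = 0.25/(log₁₀[0.000109/3.7 + 5.74/1.431e+06^0.9])² = 0.25/(log₁₀[2.95e-05 + 1.66e-05])² = 0.25/(-4.337)² = 0.01329.
Darcy-Weisbach: ΔP = f(L/D)(ρV²/2) = 0.01329·(37.3/0.284)·(1710·8.866²/2) = 0.01329·131.3·6.722e+04 = 1.173e+05 Pa.
Pumping power P = QΔP = 0.5617·1.173e+05 = 65910 W = 65.9 kW.

P ≈ 65.9 kW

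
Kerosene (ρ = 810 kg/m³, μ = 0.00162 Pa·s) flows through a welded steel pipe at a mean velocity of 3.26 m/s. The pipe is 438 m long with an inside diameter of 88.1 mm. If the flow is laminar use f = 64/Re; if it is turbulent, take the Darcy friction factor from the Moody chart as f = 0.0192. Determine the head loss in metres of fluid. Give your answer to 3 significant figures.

h_f ≈ 51.7 m

Reynolds number Re = ρVD/μ = 810 · 3.26 · 0.0881 / 0.00162 = 1.436e+05.
Re > 4000 → turbulent; use the Moody-chart value f = 0.0192.
Darcy-Weisbach: ΔP = f(L/D)(ρV²/2) = 0.0192·(438/0.0881)·(810·3.26²/2) = 0.0192·4972·4304 = 4.109e+05 Pa.
Head loss h_f = ΔP/(ρg) = 4.109e+05/(810·9.81) = 51.7 m.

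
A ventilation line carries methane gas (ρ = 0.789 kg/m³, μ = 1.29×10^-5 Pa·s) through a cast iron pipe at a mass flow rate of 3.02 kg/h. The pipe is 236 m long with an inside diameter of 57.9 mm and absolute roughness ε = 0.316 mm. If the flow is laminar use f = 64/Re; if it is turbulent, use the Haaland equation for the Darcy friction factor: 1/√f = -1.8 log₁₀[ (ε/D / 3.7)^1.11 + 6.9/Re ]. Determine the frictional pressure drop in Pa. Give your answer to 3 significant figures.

ṁ = 3.02 kg/h = 3.02/3600 = 0.0008389 kg/s.
A = πD²/4 = π(0.0579)²/4 = 0.002633 m²; mean velocity V = ṁ/(ρA) = 0.0008389/(0.789 · 0.002633) = 0.4038 m/s.
Reynolds number Re = ρVD/μ = 0.789 · 0.4038 · 0.0579 / 1.29e-05 = 1430.
Re < 2300 → laminar flow, so f = 64/Re = 64/1430 = 0.04475 (the turbulent correlation is not needed).
Darcy-Weisbach: ΔP = f(L/D)(ρV²/2) = 0.04475·(236/0.0579)·(0.789·0.4038²/2) = 0.04475·4076·0.06433 = 11.73 Pa.

ΔP ≈ 11.7 Pa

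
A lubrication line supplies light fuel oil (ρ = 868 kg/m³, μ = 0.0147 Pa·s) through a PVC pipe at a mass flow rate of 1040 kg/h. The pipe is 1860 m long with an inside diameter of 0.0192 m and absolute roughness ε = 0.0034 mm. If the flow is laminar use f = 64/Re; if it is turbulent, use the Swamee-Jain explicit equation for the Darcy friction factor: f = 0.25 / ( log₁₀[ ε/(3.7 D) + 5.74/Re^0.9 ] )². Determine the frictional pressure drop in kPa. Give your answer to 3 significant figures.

ṁ = 1040 kg/h = 1040/3600 = 0.2889 kg/s.
A = πD²/4 = π(0.0192)²/4 = 0.0002895 m²; mean velocity V = ṁ/(ρA) = 0.2889/(868 · 0.0002895) = 1.15 m/s.
Reynolds number Re = ρVD/μ = 868 · 1.15 · 0.0192 / 0.0147 = 1303.
Re < 2300 → laminar flow, so f = 64/Re = 64/1303 = 0.04911 (the turbulent correlation is not needed).
Darcy-Weisbach: ΔP = f(L/D)(ρV²/2) = 0.04911·(1860/0.0192)·(868·1.15²/2) = 0.04911·9.688e+04·573.5 = 2.728e+06 Pa.
ΔP = 2.728e+06 Pa = 2730 kPa.

ΔP ≈ 2730 kPa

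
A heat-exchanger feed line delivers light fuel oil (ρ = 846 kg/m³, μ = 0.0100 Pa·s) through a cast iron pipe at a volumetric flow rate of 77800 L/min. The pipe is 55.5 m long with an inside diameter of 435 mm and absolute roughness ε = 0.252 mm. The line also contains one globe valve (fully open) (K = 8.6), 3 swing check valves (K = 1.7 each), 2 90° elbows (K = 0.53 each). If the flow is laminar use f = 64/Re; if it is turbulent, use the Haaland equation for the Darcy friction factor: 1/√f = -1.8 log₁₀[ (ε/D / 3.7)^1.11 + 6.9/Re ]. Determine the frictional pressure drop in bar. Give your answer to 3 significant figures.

Q = 77800 L/min = 77800/60000 = 1.297 m³/s.
Cross-sectional area A = πD²/4 = π(0.435)²/4 = 0.1486 m²; mean velocity V = Q/A = 1.297/0.1486 = 8.725 m/s.
Reynolds number Re = ρVD/μ = 846 · 8.725 · 0.435 / 0.01 = 3.211e+05.
Re > 4000 → turbulent. Relative roughness ε/D = 0.000252/0.435 = 0.000579. Haaland: 1/√f = -1.8 log₁₀[(0.000579/3.7)^1.11 + 6.9/3.211e+05] = -1.8 log₁₀[5.97e-05 + 2.15e-05] = 7.363, so f = 0.01845.
Total minor-loss coefficient ΣK = 1·8.6 + 3·1.7 + 2·0.53 = 14.8.
ΔP = [f·L/D + ΣK]·(ρV²/2) = [0.01845·55.5/0.435 + 14.8]·(846·8.725²/2) = [2.354 + 14.8]·3.22e+04 = 5.511e+05 Pa.
ΔP = 5.511e+05 Pa = 5.51 bar.

ΔP ≈ 5.51 bar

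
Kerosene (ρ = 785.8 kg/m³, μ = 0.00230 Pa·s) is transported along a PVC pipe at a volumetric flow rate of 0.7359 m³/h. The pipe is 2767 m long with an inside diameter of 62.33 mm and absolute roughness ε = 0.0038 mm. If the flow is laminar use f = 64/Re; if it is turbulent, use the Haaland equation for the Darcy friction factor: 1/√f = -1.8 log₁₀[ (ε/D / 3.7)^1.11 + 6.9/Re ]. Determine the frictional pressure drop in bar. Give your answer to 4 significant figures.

ΔP ≈ 0.03512 bar

Q = 0.7359 m³/h = 0.7359/3600 = 0.0002044 m³/s.
Cross-sectional area A = πD²/4 = π(0.06233)²/4 = 0.003051 m²; mean velocity V = Q/A = 0.0002044/0.003051 = 0.06699 m/s.
Reynolds number Re = ρVD/μ = 785.8 · 0.06699 · 0.06233 / 0.0023 = 1427.
Re < 2300 → laminar flow, so f = 64/Re = 64/1427 = 0.04486 (the turbulent correlation is not needed).
Darcy-Weisbach: ΔP = f(L/D)(ρV²/2) = 0.04486·(2767/0.06233)·(785.8·0.06699²/2) = 0.04486·4.439e+04·1.763 = 3512 Pa.
ΔP = 3512 Pa = 0.03512 bar.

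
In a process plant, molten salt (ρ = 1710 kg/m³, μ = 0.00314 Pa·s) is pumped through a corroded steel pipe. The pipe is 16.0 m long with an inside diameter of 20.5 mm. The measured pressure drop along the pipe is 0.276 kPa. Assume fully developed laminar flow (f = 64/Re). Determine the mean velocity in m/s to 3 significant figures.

V ≈ 0.0721 m/s

For laminar flow, f = 64/Re with Re = ρVD/μ, so Darcy-Weisbach reduces to ΔP = 32μLV/D². Solving for V: V = ΔP·D²/(32μL) = 276·(0.0205)²/(32·0.00314·16) = 0.07215 m/s.
Check: Re = ρVD/μ = 1710·0.07215·0.0205/0.00314 = 805.4 < 2300, so the laminar assumption holds.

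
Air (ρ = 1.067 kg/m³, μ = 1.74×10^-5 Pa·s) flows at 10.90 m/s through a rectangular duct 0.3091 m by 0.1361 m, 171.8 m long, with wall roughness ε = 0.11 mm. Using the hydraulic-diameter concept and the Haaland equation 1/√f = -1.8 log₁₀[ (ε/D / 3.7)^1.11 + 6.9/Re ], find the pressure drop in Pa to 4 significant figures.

ΔP ≈ 1145 Pa

Hydraulic diameter D_h = 4A/P = 4·(0.3091·0.1361)/(2·(0.3091+0.1361)) = 0.1683/0.8904 = 0.189 m.
Re = ρVD_h/μ = 1.067·10.9·0.189/1.74e-05 = 1.263e+05.
ε/D_h = 0.00011/0.189 = 0.000582; Haaland gives 1/√f = -1.8 log₁₀[6e-05+5.46e-05] = 7.093, so f = 0.01988.
ΔP = f(L/D_h)(ρV²/2) = 0.01988·171.8/0.189·63.39 = 1145 Pa.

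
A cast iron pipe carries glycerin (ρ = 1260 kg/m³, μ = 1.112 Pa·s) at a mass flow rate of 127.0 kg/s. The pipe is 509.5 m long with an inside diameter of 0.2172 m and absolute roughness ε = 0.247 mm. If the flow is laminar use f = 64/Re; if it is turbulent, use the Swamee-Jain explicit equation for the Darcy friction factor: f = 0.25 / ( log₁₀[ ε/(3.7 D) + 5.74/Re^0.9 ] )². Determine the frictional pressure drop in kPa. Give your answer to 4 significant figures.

A = πD²/4 = π(0.2172)²/4 = 0.03705 m²; mean velocity V = ṁ/(ρA) = 127/(1260 · 0.03705) = 2.72 m/s.
Reynolds number Re = ρVD/μ = 1260 · 2.72 · 0.2172 / 1.11 = 669.5.
Re < 2300 → laminar flow, so f = 64/Re = 64/669.5 = 0.09559 (the turbulent correlation is not needed).
Darcy-Weisbach: ΔP = f(L/D)(ρV²/2) = 0.09559·(509.5/0.2172)·(1260·2.72²/2) = 0.09559·2346·4662 = 1.045e+06 Pa.
ΔP = 1.045e+06 Pa = 1045 kPa.

ΔP ≈ 1045 kPa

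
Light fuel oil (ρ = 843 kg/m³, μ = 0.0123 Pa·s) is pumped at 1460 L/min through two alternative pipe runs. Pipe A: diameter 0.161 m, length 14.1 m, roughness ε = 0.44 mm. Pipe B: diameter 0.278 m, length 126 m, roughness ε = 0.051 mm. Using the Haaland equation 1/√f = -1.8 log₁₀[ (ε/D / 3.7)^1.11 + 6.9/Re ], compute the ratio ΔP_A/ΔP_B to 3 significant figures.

ΔP_A/ΔP_B ≈ 1.68

Pipe A: V = Q/A = 0.02433/0.02036 = 1.195 m/s; Re = 1.319e+04; ε/D = 0.00273; Haaland → f = 0.03281; ΔP_A = f(L/D)(ρV²/2) = 1731 Pa.
Pipe B: V = Q/A = 0.02433/0.0607 = 0.4009 m/s; Re = 7638; ε/D = 0.000183; Haaland → f = 0.03348; ΔP_B = f(L/D)(ρV²/2) = 1028 Pa.
ΔP_A/ΔP_B = 1731/1028 = 1.68.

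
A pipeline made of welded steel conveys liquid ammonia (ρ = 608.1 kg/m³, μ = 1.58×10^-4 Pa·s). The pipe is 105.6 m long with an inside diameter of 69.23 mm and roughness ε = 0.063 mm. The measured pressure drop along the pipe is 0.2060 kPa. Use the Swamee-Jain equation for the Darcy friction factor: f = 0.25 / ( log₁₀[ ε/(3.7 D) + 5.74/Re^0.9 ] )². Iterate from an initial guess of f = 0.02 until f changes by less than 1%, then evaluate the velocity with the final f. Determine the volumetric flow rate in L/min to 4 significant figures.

Rearranging Darcy-Weisbach: V = √(2·ΔP·D/(f·L·ρ)). With ε/D = 6.3e-05/0.06923 = 0.00091, iterate starting from f = 0.02:
  f = 0.02 → V = √(2·206·0.06923/(0.02·105.6·608.1)) = 0.149 m/s; Re = ρVD/μ = 3.971e+04; f → 0.02474
  f = 0.02474 → V = 0.134 m/s; Re = 3.57e+04; f → 0.02516
  f = 0.02516 → V = 0.1329 m/s; Re = 3.54e+04; f → 0.0252
Converged (Δf/f < 1%). With the final f = 0.0252: V = √(2·206·0.06923/(0.0252·105.6·608.1)) = 0.1328 m/s.
Q = V·A = 0.1328·(π/4·0.06923²) = 0.0004998 m³/s = 29.99 L/min.

Q ≈ 29.99 L/min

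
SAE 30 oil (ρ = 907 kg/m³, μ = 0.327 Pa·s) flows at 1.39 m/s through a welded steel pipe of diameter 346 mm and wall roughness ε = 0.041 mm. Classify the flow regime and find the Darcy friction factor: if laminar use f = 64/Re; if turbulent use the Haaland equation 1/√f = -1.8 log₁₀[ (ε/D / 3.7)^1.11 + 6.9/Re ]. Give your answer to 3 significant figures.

Re = ρVD/μ = 907·1.39·0.346/0.327 = 1334.
Re < 2300 → laminar, so f = 64/Re = 0.04798 (roughness is irrelevant in laminar flow).

f ≈ 0.0480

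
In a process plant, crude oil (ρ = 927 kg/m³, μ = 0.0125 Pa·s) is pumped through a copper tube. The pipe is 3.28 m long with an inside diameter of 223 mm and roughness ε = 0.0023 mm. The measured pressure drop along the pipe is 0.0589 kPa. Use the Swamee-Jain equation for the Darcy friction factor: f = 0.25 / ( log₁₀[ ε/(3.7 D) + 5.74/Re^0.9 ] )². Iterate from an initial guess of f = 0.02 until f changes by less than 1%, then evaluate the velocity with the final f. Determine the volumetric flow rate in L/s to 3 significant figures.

Rearranging Darcy-Weisbach: V = √(2·ΔP·D/(f·L·ρ)). With ε/D = 2.3e-06/0.223 = 1.03e-05, iterate starting from f = 0.02:
  f = 0.02 → V = √(2·58.9·0.223/(0.02·3.28·927)) = 0.6573 m/s; Re = ρVD/μ = 1.087e+04; f → 0.03029
  f = 0.03029 → V = 0.534 m/s; Re = 8832; f → 0.03208
  f = 0.03208 → V = 0.519 m/s; Re = 8583; f → 0.03233
Converged (Δf/f < 1%). With the final f = 0.03233: V = √(2·58.9·0.223/(0.03233·3.28·927)) = 0.5169 m/s.
Q = V·A = 0.5169·(π/4·0.223²) = 0.02019 m³/s = 20.2 L/s.

Q ≈ 20.2 L/s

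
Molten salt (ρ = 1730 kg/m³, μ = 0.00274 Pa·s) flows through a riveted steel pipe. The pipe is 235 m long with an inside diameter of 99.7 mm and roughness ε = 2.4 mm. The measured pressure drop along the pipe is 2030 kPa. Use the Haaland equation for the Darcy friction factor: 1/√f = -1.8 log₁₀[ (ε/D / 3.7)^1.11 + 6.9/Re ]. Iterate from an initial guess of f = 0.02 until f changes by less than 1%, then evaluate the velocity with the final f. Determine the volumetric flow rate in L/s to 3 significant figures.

Q ≈ 34.0 L/s

Rearranging Darcy-Weisbach: V = √(2·ΔP·D/(f·L·ρ)). With ε/D = 0.0024/0.0997 = 0.0241, iterate starting from f = 0.02:
  f = 0.02 → V = √(2·2.03e+06·0.0997/(0.02·235·1730)) = 7.056 m/s; Re = ρVD/μ = 4.441e+05; f → 0.05247
  f = 0.05247 → V = 4.356 m/s; Re = 2.742e+05; f → 0.05251
Converged (Δf/f < 1%). With the final f = 0.05251: V = √(2·2.03e+06·0.0997/(0.05251·235·1730)) = 4.354 m/s.
Q = V·A = 4.354·(π/4·0.0997²) = 0.03399 m³/s = 34.0 L/s.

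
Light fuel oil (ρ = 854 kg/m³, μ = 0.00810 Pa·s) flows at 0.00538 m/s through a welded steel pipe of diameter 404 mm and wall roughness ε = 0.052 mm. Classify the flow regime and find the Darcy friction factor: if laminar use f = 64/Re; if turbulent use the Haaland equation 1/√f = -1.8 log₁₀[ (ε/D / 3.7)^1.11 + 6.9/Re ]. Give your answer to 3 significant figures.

f ≈ 0.279

Re = ρVD/μ = 854·0.00538·0.404/0.0081 = 229.2.
Re < 2300 → laminar, so f = 64/Re = 0.2793 (roughness is irrelevant in laminar flow).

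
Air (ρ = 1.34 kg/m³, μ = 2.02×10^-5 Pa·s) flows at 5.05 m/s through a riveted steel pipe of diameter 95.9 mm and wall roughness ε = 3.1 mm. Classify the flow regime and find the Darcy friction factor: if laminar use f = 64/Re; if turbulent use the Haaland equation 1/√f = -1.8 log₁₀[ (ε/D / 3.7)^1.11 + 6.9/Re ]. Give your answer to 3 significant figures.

f ≈ 0.0600

Re = ρVD/μ = 1.34·5.05·0.0959/2.02e-05 = 3.213e+04.
Re > 4000 → turbulent. ε/D = 0.0031/0.0959 = 0.0323; Haaland: 1/√f = -1.8 log₁₀[0.00519 + 0.000215] = 4.081, so f = 0.06003.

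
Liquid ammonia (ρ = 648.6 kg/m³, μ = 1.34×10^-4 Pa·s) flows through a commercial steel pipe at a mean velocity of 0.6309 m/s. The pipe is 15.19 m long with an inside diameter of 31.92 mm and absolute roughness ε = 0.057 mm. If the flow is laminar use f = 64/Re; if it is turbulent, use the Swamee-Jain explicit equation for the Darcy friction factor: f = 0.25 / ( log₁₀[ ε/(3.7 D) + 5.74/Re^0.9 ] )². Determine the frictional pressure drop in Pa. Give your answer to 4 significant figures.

Reynolds number Re = ρVD/μ = 648.6 · 0.6309 · 0.03192 / 0.000134 = 9.748e+04.
Re > 4000 → turbulent. Relative roughness ε/D = 5.7e-05/0.03192 = 0.00179. Swamee-Jain: f = 0.25/(log₁₀[0.00179/3.7 + 5.74/9.748e+04^0.9])² = 0.25/(log₁₀[0.000483 + 0.000186])² = 0.25/(-3.175)² = 0.0248.
Darcy-Weisbach: ΔP = f(L/D)(ρV²/2) = 0.0248·(15.19/0.03192)·(648.6·0.6309²/2) = 0.0248·475.9·129.1 = 1523 Pa.

ΔP ≈ 1523 Pa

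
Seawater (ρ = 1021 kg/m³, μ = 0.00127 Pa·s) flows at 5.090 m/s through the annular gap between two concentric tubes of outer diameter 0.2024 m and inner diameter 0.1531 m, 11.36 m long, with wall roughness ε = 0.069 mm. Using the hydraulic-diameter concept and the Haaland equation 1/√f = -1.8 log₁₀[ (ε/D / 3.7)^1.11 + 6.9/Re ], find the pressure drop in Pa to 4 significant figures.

ΔP ≈ 68190 Pa

Hydraulic diameter D_h = 4A/P = D_o - D_i = 0.2024 - 0.1531 = 0.0493 m.
Re = ρVD_h/μ = 1021·5.09·0.0493/0.00127 = 2.017e+05.
ε/D_h = 6.9e-05/0.0493 = 0.0014; Haaland gives 1/√f = -1.8 log₁₀[0.000159+3.42e-05] = 6.685, so f = 0.02238.
ΔP = f(L/D_h)(ρV²/2) = 0.02238·11.36/0.0493·1.323e+04 = 6.819e+04 Pa.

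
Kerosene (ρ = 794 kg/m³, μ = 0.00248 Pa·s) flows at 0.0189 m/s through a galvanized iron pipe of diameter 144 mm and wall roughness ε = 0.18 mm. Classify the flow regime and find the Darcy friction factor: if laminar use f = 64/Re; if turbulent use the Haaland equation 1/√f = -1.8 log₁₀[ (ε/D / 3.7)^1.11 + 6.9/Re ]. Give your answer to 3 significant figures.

f ≈ 0.0734

Re = ρVD/μ = 794·0.0189·0.144/0.00248 = 871.4.
Re < 2300 → laminar, so f = 64/Re = 0.07345 (roughness is irrelevant in laminar flow).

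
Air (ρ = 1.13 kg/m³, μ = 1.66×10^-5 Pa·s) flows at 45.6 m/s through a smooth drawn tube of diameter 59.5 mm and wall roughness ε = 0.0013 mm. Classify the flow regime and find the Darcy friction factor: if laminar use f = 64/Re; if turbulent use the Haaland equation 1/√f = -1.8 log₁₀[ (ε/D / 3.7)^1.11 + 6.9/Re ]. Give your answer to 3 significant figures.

f ≈ 0.0159

Re = ρVD/μ = 1.13·45.6·0.0595/1.66e-05 = 1.847e+05.
Re > 4000 → turbulent. ε/D = 1.3e-06/0.0595 = 2.18e-05; Haaland: 1/√f = -1.8 log₁₀[1.57e-06 + 3.74e-05] = 7.937, so f = 0.01587.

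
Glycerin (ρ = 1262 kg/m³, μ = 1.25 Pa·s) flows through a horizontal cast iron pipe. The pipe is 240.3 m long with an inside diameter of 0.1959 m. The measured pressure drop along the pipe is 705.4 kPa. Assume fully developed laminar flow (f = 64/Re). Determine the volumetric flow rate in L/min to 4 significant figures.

Q ≈ 5093 L/min

For laminar flow, f = 64/Re with Re = ρVD/μ, so Darcy-Weisbach reduces to ΔP = 32μLV/D². Solving for V: V = ΔP·D²/(32μL) = 7.054e+05·(0.1959)²/(32·1.25·240.3) = 2.816 m/s.
Check: Re = ρVD/μ = 1262·2.816·0.1959/1.25 = 557 < 2300, so the laminar assumption holds.
Q = V·A = 2.816·(π/4·0.1959²) = 0.08489 m³/s = 5093 L/min.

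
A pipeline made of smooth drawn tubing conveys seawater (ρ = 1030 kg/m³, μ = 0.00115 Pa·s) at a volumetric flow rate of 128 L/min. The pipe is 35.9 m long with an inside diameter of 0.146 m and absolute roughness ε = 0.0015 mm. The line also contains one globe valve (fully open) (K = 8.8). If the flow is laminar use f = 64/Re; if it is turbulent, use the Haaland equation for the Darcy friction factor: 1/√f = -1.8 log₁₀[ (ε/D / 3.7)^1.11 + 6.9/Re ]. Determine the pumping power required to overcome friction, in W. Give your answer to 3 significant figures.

P ≈ 0.275 W

Q = 128 L/min = 128/60000 = 0.002133 m³/s.
Cross-sectional area A = πD²/4 = π(0.146)²/4 = 0.01674 m²; mean velocity V = Q/A = 0.002133/0.01674 = 0.1274 m/s.
Reynolds number Re = ρVD/μ = 1030 · 0.1274 · 0.146 / 0.00115 = 1.666e+04.
Re > 4000 → turbulent. Relative roughness ε/D = 1.5e-06/0.146 = 1.03e-05. Haaland: 1/√f = -1.8 log₁₀[(1.03e-05/3.7)^1.11 + 6.9/1.666e+04] = -1.8 log₁₀[6.8e-07 + 0.000414] = 6.088, so f = 0.02698.
Total minor-loss coefficient ΣK = 1·8.8 = 8.8.
ΔP = [f·L/D + ΣK]·(ρV²/2) = [0.02698·35.9/0.146 + 8.8]·(1030·0.1274²/2) = [6.634 + 8.8]·8.362 = 129.1 Pa.
Pumping power P = QΔP = 0.002133·129.1 = 0.2753 W = 0.275 W.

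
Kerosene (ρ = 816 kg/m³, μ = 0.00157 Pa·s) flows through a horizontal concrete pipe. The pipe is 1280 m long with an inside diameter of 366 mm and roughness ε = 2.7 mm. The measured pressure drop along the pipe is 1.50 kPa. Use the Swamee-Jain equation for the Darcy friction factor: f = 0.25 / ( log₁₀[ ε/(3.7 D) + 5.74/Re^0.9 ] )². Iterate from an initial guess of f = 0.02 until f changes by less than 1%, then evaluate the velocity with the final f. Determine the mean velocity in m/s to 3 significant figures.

V ≈ 0.169 m/s

Rearranging Darcy-Weisbach: V = √(2·ΔP·D/(f·L·ρ)). With ε/D = 0.0027/0.366 = 0.00738, iterate starting from f = 0.02:
  f = 0.02 → V = √(2·1500·0.366/(0.02·1280·816)) = 0.2293 m/s; Re = ρVD/μ = 4.361e+04; f → 0.03631
  f = 0.03631 → V = 0.1702 m/s; Re = 3.237e+04; f → 0.0369
  f = 0.0369 → V = 0.1688 m/s; Re = 3.211e+04; f → 0.03692
Converged (Δf/f < 1%). With the final f = 0.03692: V = √(2·1500·0.366/(0.03692·1280·816)) = 0.1688 m/s.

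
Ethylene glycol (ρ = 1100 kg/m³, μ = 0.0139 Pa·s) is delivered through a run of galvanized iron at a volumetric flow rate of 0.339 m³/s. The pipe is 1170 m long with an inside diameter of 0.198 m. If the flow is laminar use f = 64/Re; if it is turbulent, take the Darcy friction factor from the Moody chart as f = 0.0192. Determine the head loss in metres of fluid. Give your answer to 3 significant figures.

Cross-sectional area A = πD²/4 = π(0.198)²/4 = 0.03079 m²; mean velocity V = Q/A = 0.339/0.03079 = 11.01 m/s.
Reynolds number Re = ρVD/μ = 1100 · 11.01 · 0.198 / 0.0139 = 1.725e+05.
Re > 4000 → turbulent; use the Moody-chart value f = 0.0192.
Darcy-Weisbach: ΔP = f(L/D)(ρV²/2) = 0.0192·(1170/0.198)·(1100·11.01²/2) = 0.0192·5909·6.667e+04 = 7.564e+06 Pa.
Head loss h_f = ΔP/(ρg) = 7.564e+06/(1100·9.81) = 701 m.

h_f ≈ 701 m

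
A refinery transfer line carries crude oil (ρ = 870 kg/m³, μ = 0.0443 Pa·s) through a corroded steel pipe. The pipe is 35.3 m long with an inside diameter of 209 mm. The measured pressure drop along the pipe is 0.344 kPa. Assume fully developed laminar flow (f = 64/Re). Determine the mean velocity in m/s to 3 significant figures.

V ≈ 0.300 m/s

For laminar flow, f = 64/Re with Re = ρVD/μ, so Darcy-Weisbach reduces to ΔP = 32μLV/D². Solving for V: V = ΔP·D²/(32μL) = 344·(0.209)²/(32·0.0443·35.3) = 0.3003 m/s.
Check: Re = ρVD/μ = 870·0.3003·0.209/0.0443 = 1232 < 2300, so the laminar assumption holds.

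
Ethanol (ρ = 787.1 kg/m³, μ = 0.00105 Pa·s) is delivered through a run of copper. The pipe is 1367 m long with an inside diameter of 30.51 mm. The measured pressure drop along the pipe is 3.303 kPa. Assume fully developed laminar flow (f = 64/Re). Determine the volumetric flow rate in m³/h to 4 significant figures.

Q ≈ 0.1762 m³/h

For laminar flow, f = 64/Re with Re = ρVD/μ, so Darcy-Weisbach reduces to ΔP = 32μLV/D². Solving for V: V = ΔP·D²/(32μL) = 3303·(0.03051)²/(32·0.00105·1367) = 0.06694 m/s.
Check: Re = ρVD/μ = 787.1·0.06694·0.03051/0.00105 = 1531 < 2300, so the laminar assumption holds.
Q = V·A = 0.06694·(π/4·0.03051²) = 4.894e-05 m³/s = 0.1762 m³/h.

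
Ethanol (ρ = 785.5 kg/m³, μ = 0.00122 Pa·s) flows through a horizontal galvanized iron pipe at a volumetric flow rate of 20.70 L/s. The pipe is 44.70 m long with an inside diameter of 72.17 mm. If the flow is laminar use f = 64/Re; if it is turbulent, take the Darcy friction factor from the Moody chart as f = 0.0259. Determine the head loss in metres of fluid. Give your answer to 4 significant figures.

h_f ≈ 20.94 m

Q = 20.70 L/s = 20.70/1000 = 0.0207 m³/s.
Cross-sectional area A = πD²/4 = π(0.07217)²/4 = 0.004091 m²; mean velocity V = Q/A = 0.0207/0.004091 = 5.06 m/s.
Reynolds number Re = ρVD/μ = 785.5 · 5.06 · 0.07217 / 0.00122 = 2.351e+05.
Re > 4000 → turbulent; use the Moody-chart value f = 0.0259.
Darcy-Weisbach: ΔP = f(L/D)(ρV²/2) = 0.0259·(44.7/0.07217)·(785.5·5.06²/2) = 0.0259·619.4·1.006e+04 = 1.613e+05 Pa.
Head loss h_f = ΔP/(ρg) = 1.613e+05/(785.5·9.81) = 20.94 m.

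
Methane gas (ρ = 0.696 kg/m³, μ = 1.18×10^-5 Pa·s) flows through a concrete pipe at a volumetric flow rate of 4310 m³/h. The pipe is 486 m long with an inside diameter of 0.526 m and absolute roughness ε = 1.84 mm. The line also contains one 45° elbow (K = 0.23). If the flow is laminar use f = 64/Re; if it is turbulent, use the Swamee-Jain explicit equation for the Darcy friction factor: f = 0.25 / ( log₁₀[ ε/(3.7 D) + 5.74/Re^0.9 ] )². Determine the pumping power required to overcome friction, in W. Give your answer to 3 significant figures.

P ≈ 333 W

Q = 4310 m³/h = 4310/3600 = 1.197 m³/s.
Cross-sectional area A = πD²/4 = π(0.526)²/4 = 0.2173 m²; mean velocity V = Q/A = 1.197/0.2173 = 5.51 m/s.
Reynolds number Re = ρVD/μ = 0.696 · 5.51 · 0.526 / 1.18e-05 = 1.709e+05.
Re > 4000 → turbulent. Relative roughness ε/D = 0.00184/0.526 = 0.0035. Swamee-Jain: f = 0.25/(log₁₀[0.0035/3.7 + 5.74/1.709e+05^0.9])² = 0.25/(log₁₀[0.000945 + 0.000112])² = 0.25/(-2.976)² = 0.02823.
Total minor-loss coefficient ΣK = 1·0.23 = 0.23.
ΔP = [f·L/D + ΣK]·(ρV²/2) = [0.02823·486/0.526 + 0.23]·(0.696·5.51²/2) = [26.09 + 0.23]·10.56 = 278 Pa.
Pumping power P = QΔP = 1.197·278 = 332.8 W = 333 W.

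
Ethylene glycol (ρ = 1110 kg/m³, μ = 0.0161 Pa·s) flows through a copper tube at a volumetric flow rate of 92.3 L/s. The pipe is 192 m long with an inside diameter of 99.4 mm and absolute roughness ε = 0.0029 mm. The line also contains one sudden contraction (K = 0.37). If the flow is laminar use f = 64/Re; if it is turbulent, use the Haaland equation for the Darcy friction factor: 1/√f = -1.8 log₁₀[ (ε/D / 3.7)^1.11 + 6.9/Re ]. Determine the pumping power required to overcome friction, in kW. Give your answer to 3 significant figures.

P ≈ 265 kW

Q = 92.3 L/s = 92.3/1000 = 0.0923 m³/s.
Cross-sectional area A = πD²/4 = π(0.0994)²/4 = 0.00776 m²; mean velocity V = Q/A = 0.0923/0.00776 = 11.89 m/s.
Reynolds number Re = ρVD/μ = 1110 · 11.89 · 0.0994 / 0.0161 = 8.151e+04.
Re > 4000 → turbulent. Relative roughness ε/D = 2.9e-06/0.0994 = 2.92e-05. Haaland: 1/√f = -1.8 log₁₀[(2.92e-05/3.7)^1.11 + 6.9/8.151e+04] = -1.8 log₁₀[2.17e-06 + 8.46e-05] = 7.311, so f = 0.01871.
Total minor-loss coefficient ΣK = 1·0.37 = 0.37.
ΔP = [f·L/D + ΣK]·(ρV²/2) = [0.01871·192/0.0994 + 0.37]·(1110·11.89²/2) = [36.14 + 0.37]·7.852e+04 = 2.867e+06 Pa.
Pumping power P = QΔP = 0.0923·2.867e+06 = 264600 W = 265 kW.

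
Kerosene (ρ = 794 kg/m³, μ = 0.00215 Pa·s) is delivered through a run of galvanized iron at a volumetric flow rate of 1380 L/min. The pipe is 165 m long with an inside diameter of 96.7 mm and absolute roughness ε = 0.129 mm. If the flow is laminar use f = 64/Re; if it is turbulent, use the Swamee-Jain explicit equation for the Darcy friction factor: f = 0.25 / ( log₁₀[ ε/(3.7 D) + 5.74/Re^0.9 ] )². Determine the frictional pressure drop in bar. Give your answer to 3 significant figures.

ΔP ≈ 1.54 bar

Q = 1380 L/min = 1380/60000 = 0.023 m³/s.
Cross-sectional area A = πD²/4 = π(0.0967)²/4 = 0.007344 m²; mean velocity V = Q/A = 0.023/0.007344 = 3.132 m/s.
Reynolds number Re = ρVD/μ = 794 · 3.132 · 0.0967 / 0.00215 = 1.118e+05.
Re > 4000 → turbulent. Relative roughness ε/D = 0.000129/0.0967 = 0.00133. Swamee-Jain: f = 0.25/(log₁₀[0.00133/3.7 + 5.74/1.118e+05^0.9])² = 0.25/(log₁₀[0.000361 + 0.000164])² = 0.25/(-3.28)² = 0.02324.
Darcy-Weisbach: ΔP = f(L/D)(ρV²/2) = 0.02324·(165/0.0967)·(794·3.132²/2) = 0.02324·1706·3894 = 1.544e+05 Pa.
ΔP = 1.544e+05 Pa = 1.54 bar.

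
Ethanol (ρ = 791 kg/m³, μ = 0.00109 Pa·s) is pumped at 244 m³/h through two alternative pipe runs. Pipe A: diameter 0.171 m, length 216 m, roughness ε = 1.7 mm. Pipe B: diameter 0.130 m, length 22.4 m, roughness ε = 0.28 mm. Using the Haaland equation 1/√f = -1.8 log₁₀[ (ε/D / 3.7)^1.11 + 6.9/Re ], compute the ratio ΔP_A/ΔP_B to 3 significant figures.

Pipe A: V = Q/A = 0.06778/0.02297 = 2.951 m/s; Re = 3.662e+05; ε/D = 0.00994; Haaland → f = 0.03806; ΔP_A = f(L/D)(ρV²/2) = 1.656e+05 Pa.
Pipe B: V = Q/A = 0.06778/0.01327 = 5.106 m/s; Re = 4.817e+05; ε/D = 0.00215; Haaland → f = 0.02425; ΔP_B = f(L/D)(ρV²/2) = 4.31e+04 Pa.
ΔP_A/ΔP_B = 1.656e+05/4.31e+04 = 3.84.

ΔP_A/ΔP_B ≈ 3.84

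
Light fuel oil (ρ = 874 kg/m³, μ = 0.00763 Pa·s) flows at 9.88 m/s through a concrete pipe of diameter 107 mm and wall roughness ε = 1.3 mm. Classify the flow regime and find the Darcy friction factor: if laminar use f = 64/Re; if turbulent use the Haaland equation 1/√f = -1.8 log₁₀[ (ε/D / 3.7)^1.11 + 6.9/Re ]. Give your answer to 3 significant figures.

f ≈ 0.0410

Re = ρVD/μ = 874·9.88·0.107/0.00763 = 1.211e+05.
Re > 4000 → turbulent. ε/D = 0.0013/0.107 = 0.0121; Haaland: 1/√f = -1.8 log₁₀[0.00175 + 5.7e-05] = 4.937, so f = 0.04102.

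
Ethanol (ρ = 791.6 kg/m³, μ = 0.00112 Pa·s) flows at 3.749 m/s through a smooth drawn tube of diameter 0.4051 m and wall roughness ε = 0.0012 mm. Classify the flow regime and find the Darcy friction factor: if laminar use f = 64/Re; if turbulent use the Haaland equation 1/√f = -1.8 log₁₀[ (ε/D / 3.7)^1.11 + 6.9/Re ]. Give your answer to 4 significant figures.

Re = ρVD/μ = 791.6·3.749·0.4051/0.00112 = 1.073e+06.
Re > 4000 → turbulent. ε/D = 1.2e-06/0.4051 = 2.96e-06; Haaland: 1/√f = -1.8 log₁₀[1.71e-07 + 6.43e-06] = 9.325, so f = 0.0115.

f ≈ 0.01150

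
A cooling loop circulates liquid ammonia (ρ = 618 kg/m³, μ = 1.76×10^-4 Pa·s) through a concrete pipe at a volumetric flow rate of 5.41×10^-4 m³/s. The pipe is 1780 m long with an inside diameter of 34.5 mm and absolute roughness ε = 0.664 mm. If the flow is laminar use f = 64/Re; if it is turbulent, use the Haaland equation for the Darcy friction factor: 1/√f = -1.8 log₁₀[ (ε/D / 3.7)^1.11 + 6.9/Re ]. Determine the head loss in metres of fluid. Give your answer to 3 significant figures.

h_f ≈ 42.8 m

Cross-sectional area A = πD²/4 = π(0.0345)²/4 = 0.0009348 m²; mean velocity V = Q/A = 0.000541/0.0009348 = 0.5787 m/s.
Reynolds number Re = ρVD/μ = 618 · 0.5787 · 0.0345 / 0.000176 = 7.011e+04.
Re > 4000 → turbulent. Relative roughness ε/D = 0.000664/0.0345 = 0.0192. Haaland: 1/√f = -1.8 log₁₀[(0.0192/3.7)^1.11 + 6.9/7.011e+04] = -1.8 log₁₀[0.00292 + 9.84e-05] = 4.537, so f = 0.04858.
Darcy-Weisbach: ΔP = f(L/D)(ρV²/2) = 0.04858·(1780/0.0345)·(618·0.5787²/2) = 0.04858·5.159e+04·103.5 = 2.594e+05 Pa.
Head loss h_f = ΔP/(ρg) = 2.594e+05/(618·9.81) = 42.8 m.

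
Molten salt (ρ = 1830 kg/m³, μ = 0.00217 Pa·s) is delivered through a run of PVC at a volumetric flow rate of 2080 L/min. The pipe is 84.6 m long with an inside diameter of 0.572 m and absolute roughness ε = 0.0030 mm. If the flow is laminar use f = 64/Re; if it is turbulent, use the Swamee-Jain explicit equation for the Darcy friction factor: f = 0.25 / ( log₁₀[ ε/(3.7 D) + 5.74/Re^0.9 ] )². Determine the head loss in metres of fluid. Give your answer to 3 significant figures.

Q = 2080 L/min = 2080/60000 = 0.03467 m³/s.
Cross-sectional area A = πD²/4 = π(0.572)²/4 = 0.257 m²; mean velocity V = Q/A = 0.03467/0.257 = 0.1349 m/s.
Reynolds number Re = ρVD/μ = 1830 · 0.1349 · 0.572 / 0.00217 = 6.508e+04.
Re > 4000 → turbulent. Relative roughness ε/D = 3e-06/0.572 = 5.24e-06. Swamee-Jain: f = 0.25/(log₁₀[5.24e-06/3.7 + 5.74/6.508e+04^0.9])² = 0.25/(log₁₀[1.42e-06 + 0.000267])² = 0.25/(-3.571)² = 0.01961.
Darcy-Weisbach: ΔP = f(L/D)(ρV²/2) = 0.01961·(84.6/0.572)·(1830·0.1349²/2) = 0.01961·147.9·16.65 = 48.29 Pa.
Head loss h_f = ΔP/(ρg) = 48.29/(1830·9.81) = 0.00269 m.

h_f ≈ 0.00269 m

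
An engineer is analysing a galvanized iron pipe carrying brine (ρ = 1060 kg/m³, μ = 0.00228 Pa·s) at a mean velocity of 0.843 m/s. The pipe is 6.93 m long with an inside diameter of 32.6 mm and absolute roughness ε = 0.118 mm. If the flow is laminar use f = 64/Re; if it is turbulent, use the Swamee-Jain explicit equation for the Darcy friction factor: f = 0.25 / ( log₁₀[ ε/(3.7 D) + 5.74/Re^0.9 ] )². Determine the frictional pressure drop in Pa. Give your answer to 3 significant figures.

ΔP ≈ 2810 Pa

Reynolds number Re = ρVD/μ = 1060 · 0.843 · 0.0326 / 0.00228 = 1.278e+04.
Re > 4000 → turbulent. Relative roughness ε/D = 0.000118/0.0326 = 0.00362. Swamee-Jain: f = 0.25/(log₁₀[0.00362/3.7 + 5.74/1.278e+04^0.9])² = 0.25/(log₁₀[0.000978 + 0.00116])² = 0.25/(-2.671)² = 0.03505.
Darcy-Weisbach: ΔP = f(L/D)(ρV²/2) = 0.03505·(6.93/0.0326)·(1060·0.843²/2) = 0.03505·212.6·376.6 = 2806 Pa.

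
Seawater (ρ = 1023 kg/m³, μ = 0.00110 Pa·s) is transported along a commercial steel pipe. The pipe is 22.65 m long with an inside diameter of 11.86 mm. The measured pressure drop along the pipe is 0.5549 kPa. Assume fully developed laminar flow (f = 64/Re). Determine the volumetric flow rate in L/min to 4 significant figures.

For laminar flow, f = 64/Re with Re = ρVD/μ, so Darcy-Weisbach reduces to ΔP = 32μLV/D². Solving for V: V = ΔP·D²/(32μL) = 554.9·(0.01186)²/(32·0.0011·22.65) = 0.0979 m/s.
Check: Re = ρVD/μ = 1023·0.0979·0.01186/0.0011 = 1080 < 2300, so the laminar assumption holds.
Q = V·A = 0.0979·(π/4·0.01186²) = 1.082e-05 m³/s = 0.6489 L/min.

Q ≈ 0.6489 L/min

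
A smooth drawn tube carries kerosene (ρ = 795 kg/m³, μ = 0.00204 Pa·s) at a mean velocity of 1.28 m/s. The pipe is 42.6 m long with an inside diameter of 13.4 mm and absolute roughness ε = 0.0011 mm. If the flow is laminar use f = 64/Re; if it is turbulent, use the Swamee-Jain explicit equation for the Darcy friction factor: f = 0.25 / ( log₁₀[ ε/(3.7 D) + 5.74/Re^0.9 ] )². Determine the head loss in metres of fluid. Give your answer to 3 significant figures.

h_f ≈ 9.25 m

Reynolds number Re = ρVD/μ = 795 · 1.28 · 0.0134 / 0.00204 = 6684.
Re > 4000 → turbulent. Relative roughness ε/D = 1.1e-06/0.0134 = 8.21e-05. Swamee-Jain: f = 0.25/(log₁₀[8.21e-05/3.7 + 5.74/6684^0.9])² = 0.25/(log₁₀[2.22e-05 + 0.00207])² = 0.25/(-2.679)² = 0.03483.
Darcy-Weisbach: ΔP = f(L/D)(ρV²/2) = 0.03483·(42.6/0.0134)·(795·1.28²/2) = 0.03483·3179·651.3 = 7.212e+04 Pa.
Head loss h_f = ΔP/(ρg) = 7.212e+04/(795·9.81) = 9.25 m.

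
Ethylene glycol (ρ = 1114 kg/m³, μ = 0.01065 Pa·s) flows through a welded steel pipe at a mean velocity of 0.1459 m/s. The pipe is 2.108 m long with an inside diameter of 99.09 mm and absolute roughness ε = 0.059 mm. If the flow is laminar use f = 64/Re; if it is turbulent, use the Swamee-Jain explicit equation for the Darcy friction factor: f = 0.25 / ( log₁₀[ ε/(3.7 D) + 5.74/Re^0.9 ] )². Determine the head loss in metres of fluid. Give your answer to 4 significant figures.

Reynolds number Re = ρVD/μ = 1114 · 0.1459 · 0.09909 / 0.0106 = 1512.
Re < 2300 → laminar flow, so f = 64/Re = 64/1512 = 0.04232 (the turbulent correlation is not needed).
Darcy-Weisbach: ΔP = f(L/D)(ρV²/2) = 0.04232·(2.108/0.09909)·(1114·0.1459²/2) = 0.04232·21.27·11.86 = 10.67 Pa.
Head loss h_f = ΔP/(ρg) = 10.67/(1114·9.81) = 9.768×10^-4 m.

h_f ≈ 9.768×10^-4 m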